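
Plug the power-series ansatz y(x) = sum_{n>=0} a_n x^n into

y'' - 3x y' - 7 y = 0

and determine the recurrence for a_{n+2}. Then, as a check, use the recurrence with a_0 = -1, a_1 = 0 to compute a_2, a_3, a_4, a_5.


Substitute y = sum_n a_n x^n.
y''(x) has coefficient (n+2)(n+1) a_{n+2} at x^n;
-3 x y'(x) has coefficient -3 n a_n at x^n (shift);
-7 y(x) has coefficient -7 a_n at x^n.
Matching x^n: (n+2)(n+1) a_{n+2} + (-3n - 7) a_n = 0.
Thus a_{n+2} = (3n + 7) / ((n+1)(n+2)) * a_n.

Check with a_0 = -1, a_1 = 0 (apply the recurrence for n = 0, 1, 2, 3): a_0 = -1, a_1 = 0, a_2 = -7/2, a_3 = 0, a_4 = -91/24, a_5 = 0.

a_(n+2) = (3n + 7) / ((n+1)(n+2)) * a_n; check: a_0 = -1, a_1 = 0, a_2 = -7/2, a_3 = 0, a_4 = -91/24, a_5 = 0


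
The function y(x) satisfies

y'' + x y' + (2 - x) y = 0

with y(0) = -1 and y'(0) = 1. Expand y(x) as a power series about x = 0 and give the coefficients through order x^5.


Ansatz: y(x) = sum_{n>=0} a_n x^n, so y'(x) = sum_{n>=1} n a_n x^(n-1) and y''(x) = sum_{n>=2} n(n-1) a_n x^(n-2).
Substitute into P(x) y'' + Q(x) y' + R(x) y = 0 with P(x) = 1, Q(x) = x, R(x) = 2 - x, and match powers of x.
Initial conditions: a_0 = -1, a_1 = 1.
Setting the coefficient of each power of x to zero and solving order by order (substituting the coefficients already found):
  x^0: 2 a_2 + 2 a_0 = 0  ->  2 a_2 = -2 a_0 = 2  ->  a_2 = 1
  x^1: 6 a_3 + 3 a_1 - a_0 = 0  ->  6 a_3 = -3 a_1 + a_0 = -4  ->  a_3 = -2/3
  x^2: 12 a_4 + 4 a_2 - a_1 = 0  ->  12 a_4 = -4 a_2 + a_1 = -3  ->  a_4 = -1/4
  x^3: 20 a_5 + 5 a_3 - a_2 = 0  ->  20 a_5 = -5 a_3 + a_2 = 13/3  ->  a_5 = 13/60
Truncated series: y(x) = -1 + x + x^2 - (2/3) x^3 - (1/4) x^4 + (13/60) x^5 + O(x^6).

a_0 = -1; a_1 = 1; a_2 = 1; a_3 = -2/3; a_4 = -1/4; a_5 = 13/60


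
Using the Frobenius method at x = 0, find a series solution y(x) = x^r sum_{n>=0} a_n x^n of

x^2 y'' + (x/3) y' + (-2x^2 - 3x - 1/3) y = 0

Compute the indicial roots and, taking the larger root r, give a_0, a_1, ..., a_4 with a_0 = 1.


Write in Frobenius form y'' + (p(x)/x) y' + (q(x)/x^2) y = 0:
  p(x) = 1/3,  q(x) = -2x^2 - 3x - 1/3.
Indicial equation: r(r-1) + (1/3) r + (-1/3) = 0 -> roots r_1 = 1, r_2 = -1/3.
Take r = r_1 = 1. Let y(x) = x^r sum_{n>=0} a_n x^n with a_0 = 1.
Substitute y = x^r sum a_n x^n and match x^{r+n}. The recurrence is
  D(n) a_n - 3 a_{n-1} - 2 a_{n-2} = 0,  where D(n) = (r+n)(r+n-1) + (1/3)(r+n) + (-1/3).
  a_n = [3 a_{n-1} + 2 a_{n-2}] / D(n).
Since the indicial polynomial factors as (r - r_1)(r - r_2), D(n) = (r_1 + n - r_1)(r_1 + n - r_2) = n(n + 4/3).
Evaluating step by step (a_0 = 1):
  n = 1: D(1) = 1(1 + 4/3) = 7/3; numerator = 3(1) = 3; a_1 = (3)/(7/3) = 9/7
  n = 2: D(2) = 2(2 + 4/3) = 20/3; numerator = 3(9/7) + 2(1) = 41/7; a_2 = (41/7)/(20/3) = 123/140
  n = 3: D(3) = 3(3 + 4/3) = 13; numerator = 3(123/140) + 2(9/7) = 729/140; a_3 = (729/140)/(13) = 729/1820
  n = 4: D(4) = 4(4 + 4/3) = 64/3; numerator = 3(729/1820) + 2(123/140) = 1077/364; a_4 = (1077/364)/(64/3) = 3231/23296

r = 1; a_0 = 1; a_1 = 9/7; a_2 = 123/140; a_3 = 729/1820; a_4 = 3231/23296


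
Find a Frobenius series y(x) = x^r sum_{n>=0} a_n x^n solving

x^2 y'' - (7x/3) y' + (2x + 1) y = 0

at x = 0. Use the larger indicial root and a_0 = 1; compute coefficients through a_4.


Write in Frobenius form y'' + (p(x)/x) y' + (q(x)/x^2) y = 0:
  p(x) = -7/3,  q(x) = 2x + 1.
Indicial equation: r(r-1) + (-7/3) r + (1) = 0 -> roots r_1 = 3, r_2 = 1/3.
Take r = r_1 = 3. Let y(x) = x^r sum_{n>=0} a_n x^n with a_0 = 1.
Substitute y = x^r sum a_n x^n and match x^{r+n}. The recurrence is
  D(n) a_n + 2 a_{n-1} = 0,  where D(n) = (r+n)(r+n-1) + (-7/3)(r+n) + (1).
  a_n = -2 / D(n) * a_{n-1}.
Since the indicial polynomial factors as (r - r_1)(r - r_2), D(n) = (r_1 + n - r_1)(r_1 + n - r_2) = n(n + 8/3).
Evaluating step by step (a_0 = 1):
  n = 1: D(1) = 1(1 + 8/3) = 11/3; numerator = -2(1) = -2; a_1 = (-2)/(11/3) = -6/11
  n = 2: D(2) = 2(2 + 8/3) = 28/3; numerator = -2(-6/11) = 12/11; a_2 = (12/11)/(28/3) = 9/77
  n = 3: D(3) = 3(3 + 8/3) = 17; numerator = -2(9/77) = -18/77; a_3 = (-18/77)/(17) = -18/1309
  n = 4: D(4) = 4(4 + 8/3) = 80/3; numerator = -2(-18/1309) = 36/1309; a_4 = (36/1309)/(80/3) = 27/26180

r = 3; a_0 = 1; a_1 = -6/11; a_2 = 9/77; a_3 = -18/1309; a_4 = 27/26180


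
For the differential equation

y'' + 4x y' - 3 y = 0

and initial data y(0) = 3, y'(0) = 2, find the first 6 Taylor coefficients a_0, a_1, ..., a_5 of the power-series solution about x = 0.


Ansatz: y(x) = sum_{n>=0} a_n x^n, so y'(x) = sum_{n>=1} n a_n x^(n-1) and y''(x) = sum_{n>=2} n(n-1) a_n x^(n-2).
Substitute into P(x) y'' + Q(x) y' + R(x) y = 0 with P(x) = 1, Q(x) = 4x, R(x) = -3, and match powers of x.
Initial conditions: a_0 = 3, a_1 = 2.
Setting the coefficient of each power of x to zero and solving order by order (substituting the coefficients already found):
  x^0: 2 a_2 - 3 a_0 = 0  ->  2 a_2 = 3 a_0 = 9  ->  a_2 = 9/2
  x^1: 6 a_3 + a_1 = 0  ->  6 a_3 = -a_1 = -2  ->  a_3 = -1/3
  x^2: 12 a_4 + 5 a_2 = 0  ->  12 a_4 = -5 a_2 = -45/2  ->  a_4 = -15/8
  x^3: 20 a_5 + 9 a_3 = 0  ->  20 a_5 = -9 a_3 = 3  ->  a_5 = 3/20
Truncated series: y(x) = 3 + 2 x + (9/2) x^2 - (1/3) x^3 - (15/8) x^4 + (3/20) x^5 + O(x^6).

a_0 = 3; a_1 = 2; a_2 = 9/2; a_3 = -1/3; a_4 = -15/8; a_5 = 3/20


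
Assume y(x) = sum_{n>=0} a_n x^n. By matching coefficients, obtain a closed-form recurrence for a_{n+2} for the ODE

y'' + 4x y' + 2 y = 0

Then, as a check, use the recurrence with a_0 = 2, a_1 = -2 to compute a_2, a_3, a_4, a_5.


Substitute y = sum_n a_n x^n.
y''(x) has coefficient (n+2)(n+1) a_{n+2} at x^n;
4 x y'(x) has coefficient 4 n a_n at x^n (shift);
2 y(x) has coefficient 2 a_n at x^n.
Matching x^n: (n+2)(n+1) a_{n+2} + (4n + 2) a_n = 0.
Thus a_{n+2} = (-4n - 2) / ((n+1)(n+2)) * a_n.

Check with a_0 = 2, a_1 = -2 (apply the recurrence for n = 0, 1, 2, 3): a_0 = 2, a_1 = -2, a_2 = -2, a_3 = 2, a_4 = 5/3, a_5 = -7/5.

a_(n+2) = (-4n - 2) / ((n+1)(n+2)) * a_n; check: a_0 = 2, a_1 = -2, a_2 = -2, a_3 = 2, a_4 = 5/3, a_5 = -7/5


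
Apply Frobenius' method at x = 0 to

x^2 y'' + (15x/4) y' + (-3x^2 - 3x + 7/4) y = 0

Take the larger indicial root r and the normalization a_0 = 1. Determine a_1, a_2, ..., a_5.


Write in Frobenius form y'' + (p(x)/x) y' + (q(x)/x^2) y = 0:
  p(x) = 15/4,  q(x) = -3x^2 - 3x + 7/4.
Indicial equation: r(r-1) + (15/4) r + (7/4) = 0 -> roots r_1 = -1, r_2 = -7/4.
Take r = r_1 = -1. Let y(x) = x^r sum_{n>=0} a_n x^n with a_0 = 1.
Substitute y = x^r sum a_n x^n and match x^{r+n}. The recurrence is
  D(n) a_n - 3 a_{n-1} - 3 a_{n-2} = 0,  where D(n) = (r+n)(r+n-1) + (15/4)(r+n) + (7/4).
  a_n = [3 a_{n-1} + 3 a_{n-2}] / D(n).
Since the indicial polynomial factors as (r - r_1)(r - r_2), D(n) = (r_1 + n - r_1)(r_1 + n - r_2) = n(n + 3/4).
Evaluating step by step (a_0 = 1):
  n = 1: D(1) = 1(1 + 3/4) = 7/4; numerator = 3(1) = 3; a_1 = (3)/(7/4) = 12/7
  n = 2: D(2) = 2(2 + 3/4) = 11/2; numerator = 3(12/7) + 3(1) = 57/7; a_2 = (57/7)/(11/2) = 114/77
  n = 3: D(3) = 3(3 + 3/4) = 45/4; numerator = 3(114/77) + 3(12/7) = 738/77; a_3 = (738/77)/(45/4) = 328/385
  n = 4: D(4) = 4(4 + 3/4) = 19; numerator = 3(328/385) + 3(114/77) = 2694/385; a_4 = (2694/385)/(19) = 2694/7315
  n = 5: D(5) = 5(5 + 3/4) = 115/4; numerator = 3(2694/7315) + 3(328/385) = 26778/7315; a_5 = (26778/7315)/(115/4) = 107112/841225

r = -1; a_0 = 1; a_1 = 12/7; a_2 = 114/77; a_3 = 328/385; a_4 = 2694/7315; a_5 = 107112/841225


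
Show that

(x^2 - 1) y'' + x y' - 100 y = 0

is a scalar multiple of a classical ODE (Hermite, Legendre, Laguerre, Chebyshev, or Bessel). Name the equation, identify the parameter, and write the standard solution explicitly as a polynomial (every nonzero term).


All three coefficients share the factor -1; dividing through by -1 gives  (1 - x^2) y'' - x y' + 100 y = 0.
This matches the Chebyshev equation (1 - x^2) y'' - x y' + n^2 y = 0 (note the -x y' term, not -2x y') with n^2 = 100, so n = 10; the polynomial solution is T_10(x).
With y = sum_k a_k x^k, matching x^k gives (k+2)(k+1) a_{k+2} = (k^2 - n^2) a_k = (k - 10)(k + 10) a_k. The right side vanishes at k = 10, so the series with the parity of 10 terminates at degree 10.
Standard normalization: leading coefficient of T_n is 2^(n-1), so a_10 = 2^9 = 512. Work downward with a_k = (k+1)(k+2) a_{k+2} / ((k - 10)(k + 10)):
  a_8 = (9)(10)(512) / ((8 - 10)(8 + 10)) = 46080/(-36) = -1280
  a_6 = (7)(8)(-1280) / ((6 - 10)(6 + 10)) = -71680/(-64) = 1120
  a_4 = (5)(6)(1120) / ((4 - 10)(4 + 10)) = 33600/(-84) = -400
  a_2 = (3)(4)(-400) / ((2 - 10)(2 + 10)) = -4800/(-96) = 50
  a_0 = (1)(2)(50) / ((0 - 10)(0 + 10)) = 100/(-100) = -1
Hence T_10(x) = 512 x^10 - 1280 x^8 + 1120 x^6 - 400 x^4 + 50 x^2 - 1.

T_10(x); series = 512 x^10 - 1280 x^8 + 1120 x^6 - 400 x^4 + 50 x^2 - 1


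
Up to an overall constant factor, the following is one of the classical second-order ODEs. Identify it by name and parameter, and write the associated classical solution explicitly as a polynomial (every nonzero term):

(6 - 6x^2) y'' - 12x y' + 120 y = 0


All three coefficients share the factor 6; dividing through by 6 gives  (1 - x^2) y'' - 2x y' + 20 y = 0.
This matches the Legendre equation (1 - x^2) y'' - 2x y' + n(n+1) y = 0 (note the -2x y' term) with n(n+1) = 20, so n = 4; the polynomial solution is P_4(x).
With y = sum_k a_k x^k, matching x^k gives (k+2)(k+1) a_{k+2} = [k(k+1) - n(n+1)] a_k = (k - 4)(k + 5) a_k. The right side vanishes at k = 4, so the series with the parity of 4 terminates at degree 4.
Standard normalization (P_n(1) = 1): leading coefficient (2n)!/(2^n (n!)^2) = 40320/(16*576) = 35/8, so a_4 = 35/8. Work downward with a_k = (k+1)(k+2) a_{k+2} / ((k - 4)(k + 5)):
  a_2 = (3)(4)(35/8) / ((2 - 4)(2 + 5)) = (105/2)/(-14) = -15/4
  a_0 = (1)(2)(-15/4) / ((0 - 4)(0 + 5)) = (-15/2)/(-20) = 3/8
Hence P_4(x) = 35 x^4/8 - 15 x^2/4 + 3/8.

P_4(x); series = 35 x^4/8 - 15 x^2/4 + 3/8


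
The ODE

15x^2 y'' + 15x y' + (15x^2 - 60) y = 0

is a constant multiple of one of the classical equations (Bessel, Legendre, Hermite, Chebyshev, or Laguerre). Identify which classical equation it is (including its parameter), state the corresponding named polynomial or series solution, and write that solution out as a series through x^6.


All three coefficients share the factor 15; dividing through by 15 gives  x^2 y'' + x y' + (x^2 - 4) y = 0.
This matches the Bessel equation x^2 y'' + x y' + (x^2 - nu^2) y = 0 with nu^2 = 4, so nu = 2; the solution bounded at x = 0 is J_2(x).
Frobenius at x = 0: indicial roots ±nu; for r = nu the recurrence k(k + 2nu) c_k = -c_{k-2} gives the standard series J_nu(x) = sum_{k>=0} (-1)^k / (k! (k+nu)!) (x/2)^(2k+nu). Evaluate the first 3 terms:
  k = 0: (-1)^0 / (0! * 2! * 2^2) x^2 = 1/(1*2*4) x^2 = (1/8) x^2
  k = 1: (-1)^1 / (1! * 3! * 2^4) x^4 = -1/(1*6*16) x^4 = (-1/96) x^4
  k = 2: (-1)^2 / (2! * 4! * 2^6) x^6 = 1/(2*24*64) x^6 = (1/3072) x^6
Hence J_2(x) = x^6/3072 - x^4/96 + x^2/8 + ....

J_2(x); series = x^6/3072 - x^4/96 + x^2/8


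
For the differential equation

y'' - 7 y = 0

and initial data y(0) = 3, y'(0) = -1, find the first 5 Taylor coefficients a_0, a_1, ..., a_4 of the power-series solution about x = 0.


Ansatz: y(x) = sum_{n>=0} a_n x^n, so y'(x) = sum_{n>=1} n a_n x^(n-1) and y''(x) = sum_{n>=2} n(n-1) a_n x^(n-2).
Substitute into P(x) y'' + Q(x) y' + R(x) y = 0 with P(x) = 1, Q(x) = 0, R(x) = -7, and match powers of x.
Initial conditions: a_0 = 3, a_1 = -1.
Setting the coefficient of each power of x to zero and solving order by order (substituting the coefficients already found):
  x^0: 2 a_2 - 7 a_0 = 0  ->  2 a_2 = 7 a_0 = 21  ->  a_2 = 21/2
  x^1: 6 a_3 - 7 a_1 = 0  ->  6 a_3 = 7 a_1 = -7  ->  a_3 = -7/6
  x^2: 12 a_4 - 7 a_2 = 0  ->  12 a_4 = 7 a_2 = 147/2  ->  a_4 = 49/8
Truncated series: y(x) = 3 - x + (21/2) x^2 - (7/6) x^3 + (49/8) x^4 + O(x^5).

a_0 = 3; a_1 = -1; a_2 = 21/2; a_3 = -7/6; a_4 = 49/8


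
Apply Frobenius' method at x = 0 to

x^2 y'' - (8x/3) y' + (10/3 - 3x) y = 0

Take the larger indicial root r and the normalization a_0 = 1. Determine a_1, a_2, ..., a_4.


Write in Frobenius form y'' + (p(x)/x) y' + (q(x)/x^2) y = 0:
  p(x) = -8/3,  q(x) = 10/3 - 3x.
Indicial equation: r(r-1) + (-8/3) r + (10/3) = 0 -> roots r_1 = 2, r_2 = 5/3.
Take r = r_1 = 2. Let y(x) = x^r sum_{n>=0} a_n x^n with a_0 = 1.
Substitute y = x^r sum a_n x^n and match x^{r+n}. The recurrence is
  D(n) a_n - 3 a_{n-1} = 0,  where D(n) = (r+n)(r+n-1) + (-8/3)(r+n) + (10/3).
  a_n = 3 / D(n) * a_{n-1}.
Since the indicial polynomial factors as (r - r_1)(r - r_2), D(n) = (r_1 + n - r_1)(r_1 + n - r_2) = n(n + 1/3).
Evaluating step by step (a_0 = 1):
  n = 1: D(1) = 1(1 + 1/3) = 4/3; numerator = 3(1) = 3; a_1 = (3)/(4/3) = 9/4
  n = 2: D(2) = 2(2 + 1/3) = 14/3; numerator = 3(9/4) = 27/4; a_2 = (27/4)/(14/3) = 81/56
  n = 3: D(3) = 3(3 + 1/3) = 10; numerator = 3(81/56) = 243/56; a_3 = (243/56)/(10) = 243/560
  n = 4: D(4) = 4(4 + 1/3) = 52/3; numerator = 3(243/560) = 729/560; a_4 = (729/560)/(52/3) = 2187/29120

r = 2; a_0 = 1; a_1 = 9/4; a_2 = 81/56; a_3 = 243/560; a_4 = 2187/29120


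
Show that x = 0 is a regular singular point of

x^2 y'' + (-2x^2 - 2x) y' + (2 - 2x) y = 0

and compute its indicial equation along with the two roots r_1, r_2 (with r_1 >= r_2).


Divide by x^2 to reach normal form y'' + P_1(x) y' + P_2(x) y = 0 with P_1(x) = -2 - 2/x and P_2(x) = -2/x + 2/x^2.
x = 0 is a singular point because the y'-coefficient -2 - 2/x has a pole at x = 0 and the y-coefficient -2/x + 2/x^2 has a pole at x = 0.
It is a regular singular point because x P_1(x) = p(x) = -2x - 2 and x^2 P_2(x) = q(x) = 2 - 2x are polynomials, hence analytic at x = 0.
p(0) = -2,  q(0) = 2.
Indicial equation: r(r-1) + p(0) r + q(0) = 0, i.e. r^2 + (p(0) - 1) r + q(0) = 0, i.e. r^2 - 3 r + 2 = 0.
Discriminant: (-3)^2 - 4(2) = 1, so r = (3 ± 1)/2.
Solving: r_1 = 2, r_2 = 1.

indicial: r^2 - 3 r + 2 = 0; roots r_1 = 2, r_2 = 1


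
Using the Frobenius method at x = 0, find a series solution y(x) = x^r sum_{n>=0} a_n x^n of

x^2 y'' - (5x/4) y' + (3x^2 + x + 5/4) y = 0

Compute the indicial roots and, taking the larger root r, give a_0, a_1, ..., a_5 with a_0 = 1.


Write in Frobenius form y'' + (p(x)/x) y' + (q(x)/x^2) y = 0:
  p(x) = -5/4,  q(x) = 3x^2 + x + 5/4.
Indicial equation: r(r-1) + (-5/4) r + (5/4) = 0 -> roots r_1 = 5/4, r_2 = 1.
Take r = r_1 = 5/4. Let y(x) = x^r sum_{n>=0} a_n x^n with a_0 = 1.
Substitute y = x^r sum a_n x^n and match x^{r+n}. The recurrence is
  D(n) a_n + 1 a_{n-1} + 3 a_{n-2} = 0,  where D(n) = (r+n)(r+n-1) + (-5/4)(r+n) + (5/4).
  a_n = [-1 a_{n-1} - 3 a_{n-2}] / D(n).
Since the indicial polynomial factors as (r - r_1)(r - r_2), D(n) = (r_1 + n - r_1)(r_1 + n - r_2) = n(n + 1/4).
Evaluating step by step (a_0 = 1):
  n = 1: D(1) = 1(1 + 1/4) = 5/4; numerator = -1(1) = -1; a_1 = (-1)/(5/4) = -4/5
  n = 2: D(2) = 2(2 + 1/4) = 9/2; numerator = -1(-4/5) - 3(1) = -11/5; a_2 = (-11/5)/(9/2) = -22/45
  n = 3: D(3) = 3(3 + 1/4) = 39/4; numerator = -1(-22/45) - 3(-4/5) = 26/9; a_3 = (26/9)/(39/4) = 8/27
  n = 4: D(4) = 4(4 + 1/4) = 17; numerator = -1(8/27) - 3(-22/45) = 158/135; a_4 = (158/135)/(17) = 158/2295
  n = 5: D(5) = 5(5 + 1/4) = 105/4; numerator = -1(158/2295) - 3(8/27) = -2198/2295; a_5 = (-2198/2295)/(105/4) = -1256/34425

r = 5/4; a_0 = 1; a_1 = -4/5; a_2 = -22/45; a_3 = 8/27; a_4 = 158/2295; a_5 = -1256/34425


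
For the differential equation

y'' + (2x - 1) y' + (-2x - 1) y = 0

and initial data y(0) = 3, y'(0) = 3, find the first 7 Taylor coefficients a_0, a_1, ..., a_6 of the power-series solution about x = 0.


Ansatz: y(x) = sum_{n>=0} a_n x^n, so y'(x) = sum_{n>=1} n a_n x^(n-1) and y''(x) = sum_{n>=2} n(n-1) a_n x^(n-2).
Substitute into P(x) y'' + Q(x) y' + R(x) y = 0 with P(x) = 1, Q(x) = 2x - 1, R(x) = -2x - 1, and match powers of x.
Initial conditions: a_0 = 3, a_1 = 3.
Setting the coefficient of each power of x to zero and solving order by order (substituting the coefficients already found):
  x^0: 2 a_2 - a_1 - a_0 = 0  ->  2 a_2 = a_1 + a_0 = 6  ->  a_2 = 3
  x^1: 6 a_3 - 2 a_2 + a_1 - 2 a_0 = 0  ->  6 a_3 = 2 a_2 - a_1 + 2 a_0 = 9  ->  a_3 = 3/2
  x^2: 12 a_4 - 3 a_3 + 3 a_2 - 2 a_1 = 0  ->  12 a_4 = 3 a_3 - 3 a_2 + 2 a_1 = 3/2  ->  a_4 = 1/8
  x^3: 20 a_5 - 4 a_4 + 5 a_3 - 2 a_2 = 0  ->  20 a_5 = 4 a_4 - 5 a_3 + 2 a_2 = -1  ->  a_5 = -1/20
  x^4: 30 a_6 - 5 a_5 + 7 a_4 - 2 a_3 = 0  ->  30 a_6 = 5 a_5 - 7 a_4 + 2 a_3 = 15/8  ->  a_6 = 1/16
Truncated series: y(x) = 3 + 3 x + 3 x^2 + (3/2) x^3 + (1/8) x^4 - (1/20) x^5 + (1/16) x^6 + O(x^7).

a_0 = 3; a_1 = 3; a_2 = 3; a_3 = 3/2; a_4 = 1/8; a_5 = -1/20; a_6 = 1/16


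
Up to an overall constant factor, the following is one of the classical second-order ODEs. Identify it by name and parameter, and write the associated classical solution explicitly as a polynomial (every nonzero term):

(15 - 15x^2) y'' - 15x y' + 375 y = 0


All three coefficients share the factor 15; dividing through by 15 gives  (1 - x^2) y'' - x y' + 25 y = 0.
This matches the Chebyshev equation (1 - x^2) y'' - x y' + n^2 y = 0 (note the -x y' term, not -2x y') with n^2 = 25, so n = 5; the polynomial solution is T_5(x).
With y = sum_k a_k x^k, matching x^k gives (k+2)(k+1) a_{k+2} = (k^2 - n^2) a_k = (k - 5)(k + 5) a_k. The right side vanishes at k = 5, so the series with the parity of 5 terminates at degree 5.
Standard normalization: leading coefficient of T_n is 2^(n-1), so a_5 = 2^4 = 16. Work downward with a_k = (k+1)(k+2) a_{k+2} / ((k - 5)(k + 5)):
  a_3 = (4)(5)(16) / ((3 - 5)(3 + 5)) = 320/(-16) = -20
  a_1 = (2)(3)(-20) / ((1 - 5)(1 + 5)) = -120/(-24) = 5
Hence T_5(x) = 16 x^5 - 20 x^3 + 5 x.

T_5(x); series = 16 x^5 - 20 x^3 + 5 x


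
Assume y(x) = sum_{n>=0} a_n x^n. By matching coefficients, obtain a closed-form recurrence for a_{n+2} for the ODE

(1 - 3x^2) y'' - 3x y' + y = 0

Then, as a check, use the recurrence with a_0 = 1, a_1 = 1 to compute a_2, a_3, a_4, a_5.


Substitute y = sum_n a_n x^n.
(1 - 3 x^2) y'' contributes (n+2)(n+1) a_{n+2} - 3 n(n-1) a_n at x^n.
-3 x y'(x) contributes -3 n a_n at x^n.
y(x) contributes 1 a_n at x^n.
Matching x^n: (n+2)(n+1) a_{n+2} + (-3 n(n-1) - 3 n + 1) a_n = 0.
Thus a_{n+2} = (3 n(n-1) + 3 n - 1) / ((n+1)(n+2)) * a_n.

Check with a_0 = 1, a_1 = 1 (apply the recurrence for n = 0, 1, 2, 3): a_0 = 1, a_1 = 1, a_2 = -1/2, a_3 = 1/3, a_4 = -11/24, a_5 = 13/30.

a_(n+2) = (3 n(n-1) + 3 n - 1) / ((n+1)(n+2)) * a_n; check: a_0 = 1, a_1 = 1, a_2 = -1/2, a_3 = 1/3, a_4 = -11/24, a_5 = 13/30


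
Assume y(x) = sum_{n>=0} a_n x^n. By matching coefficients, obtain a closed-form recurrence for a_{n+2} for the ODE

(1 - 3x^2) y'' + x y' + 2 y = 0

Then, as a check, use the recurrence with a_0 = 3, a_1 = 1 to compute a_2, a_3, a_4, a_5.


Substitute y = sum_n a_n x^n.
(1 - 3 x^2) y'' contributes (n+2)(n+1) a_{n+2} - 3 n(n-1) a_n at x^n.
x y'(x) contributes n a_n at x^n.
2 y(x) contributes 2 a_n at x^n.
Matching x^n: (n+2)(n+1) a_{n+2} + (-3 n(n-1) + n + 2) a_n = 0.
Thus a_{n+2} = (3 n(n-1) - n - 2) / ((n+1)(n+2)) * a_n.

Check with a_0 = 3, a_1 = 1 (apply the recurrence for n = 0, 1, 2, 3): a_0 = 3, a_1 = 1, a_2 = -3, a_3 = -1/2, a_4 = -1/2, a_5 = -13/40.

a_(n+2) = (3 n(n-1) - n - 2) / ((n+1)(n+2)) * a_n; check: a_0 = 3, a_1 = 1, a_2 = -3, a_3 = -1/2, a_4 = -1/2, a_5 = -13/40


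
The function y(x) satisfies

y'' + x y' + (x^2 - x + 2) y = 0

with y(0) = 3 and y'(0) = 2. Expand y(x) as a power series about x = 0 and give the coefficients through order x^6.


Ansatz: y(x) = sum_{n>=0} a_n x^n, so y'(x) = sum_{n>=1} n a_n x^(n-1) and y''(x) = sum_{n>=2} n(n-1) a_n x^(n-2).
Substitute into P(x) y'' + Q(x) y' + R(x) y = 0 with P(x) = 1, Q(x) = x, R(x) = x^2 - x + 2, and match powers of x.
Initial conditions: a_0 = 3, a_1 = 2.
Setting the coefficient of each power of x to zero and solving order by order (substituting the coefficients already found):
  x^0: 2 a_2 + 2 a_0 = 0  ->  2 a_2 = -2 a_0 = -6  ->  a_2 = -3
  x^1: 6 a_3 + 3 a_1 - a_0 = 0  ->  6 a_3 = -3 a_1 + a_0 = -3  ->  a_3 = -1/2
  x^2: 12 a_4 + 4 a_2 - a_1 + a_0 = 0  ->  12 a_4 = -4 a_2 + a_1 - a_0 = 11  ->  a_4 = 11/12
  x^3: 20 a_5 + 5 a_3 - a_2 + a_1 = 0  ->  20 a_5 = -5 a_3 + a_2 - a_1 = -5/2  ->  a_5 = -1/8
  x^4: 30 a_6 + 6 a_4 - a_3 + a_2 = 0  ->  30 a_6 = -6 a_4 + a_3 - a_2 = -3  ->  a_6 = -1/10
Truncated series: y(x) = 3 + 2 x - 3 x^2 - (1/2) x^3 + (11/12) x^4 - (1/8) x^5 - (1/10) x^6 + O(x^7).

a_0 = 3; a_1 = 2; a_2 = -3; a_3 = -1/2; a_4 = 11/12; a_5 = -1/8; a_6 = -1/10


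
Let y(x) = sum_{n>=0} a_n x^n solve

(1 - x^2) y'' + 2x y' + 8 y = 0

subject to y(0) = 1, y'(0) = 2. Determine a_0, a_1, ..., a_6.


Ansatz: y(x) = sum_{n>=0} a_n x^n, so y'(x) = sum_{n>=1} n a_n x^(n-1) and y''(x) = sum_{n>=2} n(n-1) a_n x^(n-2).
Substitute into P(x) y'' + Q(x) y' + R(x) y = 0 with P(x) = 1 - x^2, Q(x) = 2x, R(x) = 8, and match powers of x.
Initial conditions: a_0 = 1, a_1 = 2.
Setting the coefficient of each power of x to zero and solving order by order (substituting the coefficients already found):
  x^0: 2 a_2 + 8 a_0 = 0  ->  2 a_2 = -8 a_0 = -8  ->  a_2 = -4
  x^1: 6 a_3 + 10 a_1 = 0  ->  6 a_3 = -10 a_1 = -20  ->  a_3 = -10/3
  x^2: 12 a_4 + 10 a_2 = 0  ->  12 a_4 = -10 a_2 = 40  ->  a_4 = 10/3
  x^3: 20 a_5 + 8 a_3 = 0  ->  20 a_5 = -8 a_3 = 80/3  ->  a_5 = 4/3
  x^4: 30 a_6 + 4 a_4 = 0  ->  30 a_6 = -4 a_4 = -40/3  ->  a_6 = -4/9
Truncated series: y(x) = 1 + 2 x - 4 x^2 - (10/3) x^3 + (10/3) x^4 + (4/3) x^5 - (4/9) x^6 + O(x^7).

a_0 = 1; a_1 = 2; a_2 = -4; a_3 = -10/3; a_4 = 10/3; a_5 = 4/3; a_6 = -4/9


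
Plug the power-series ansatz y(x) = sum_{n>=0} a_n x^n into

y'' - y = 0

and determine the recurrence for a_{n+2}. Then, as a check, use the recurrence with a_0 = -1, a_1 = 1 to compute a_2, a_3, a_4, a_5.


Substitute y = sum_n a_n x^n into y'' + (const) y = 0.
y''(x) = sum_{n>=0} (n+2)(n+1) a_{n+2} x^n.
The ODE becomes sum_n [(n+2)(n+1) a_{n+2} - 1 a_n] x^n = 0.
Setting each coefficient to zero gives the recurrence:
  (n+2)(n+1) a_{n+2} - 1 a_n = 0,
  a_{n+2} = 1 / ((n+1)(n+2)) a_n.

Check with a_0 = -1, a_1 = 1 (apply the recurrence for n = 0, 1, 2, 3): a_0 = -1, a_1 = 1, a_2 = -1/2, a_3 = 1/6, a_4 = -1/24, a_5 = 1/120.

a_{n+2} = 1/((n+1)(n+2)) * a_n; check: a_0 = -1, a_1 = 1, a_2 = -1/2, a_3 = 1/6, a_4 = -1/24, a_5 = 1/120


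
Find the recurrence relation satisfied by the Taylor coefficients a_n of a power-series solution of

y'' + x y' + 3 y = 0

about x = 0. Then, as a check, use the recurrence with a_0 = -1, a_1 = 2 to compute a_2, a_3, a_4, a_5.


Substitute y = sum_n a_n x^n.
y''(x) has coefficient (n+2)(n+1) a_{n+2} at x^n;
x y'(x) has coefficient n a_n at x^n (shift);
3 y(x) has coefficient 3 a_n at x^n.
Matching x^n: (n+2)(n+1) a_{n+2} + (n + 3) a_n = 0.
Thus a_{n+2} = (-n - 3) / ((n+1)(n+2)) * a_n.

Check with a_0 = -1, a_1 = 2 (apply the recurrence for n = 0, 1, 2, 3): a_0 = -1, a_1 = 2, a_2 = 3/2, a_3 = -4/3, a_4 = -5/8, a_5 = 2/5.

a_(n+2) = (-n - 3) / ((n+1)(n+2)) * a_n; check: a_0 = -1, a_1 = 2, a_2 = 3/2, a_3 = -4/3, a_4 = -5/8, a_5 = 2/5


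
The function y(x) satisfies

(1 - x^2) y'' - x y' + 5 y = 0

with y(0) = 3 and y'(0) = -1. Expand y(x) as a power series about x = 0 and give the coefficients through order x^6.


Ansatz: y(x) = sum_{n>=0} a_n x^n, so y'(x) = sum_{n>=1} n a_n x^(n-1) and y''(x) = sum_{n>=2} n(n-1) a_n x^(n-2).
Substitute into P(x) y'' + Q(x) y' + R(x) y = 0 with P(x) = 1 - x^2, Q(x) = -x, R(x) = 5, and match powers of x.
Initial conditions: a_0 = 3, a_1 = -1.
Setting the coefficient of each power of x to zero and solving order by order (substituting the coefficients already found):
  x^0: 2 a_2 + 5 a_0 = 0  ->  2 a_2 = -5 a_0 = -15  ->  a_2 = -15/2
  x^1: 6 a_3 + 4 a_1 = 0  ->  6 a_3 = -4 a_1 = 4  ->  a_3 = 2/3
  x^2: 12 a_4 + a_2 = 0  ->  12 a_4 = -a_2 = 15/2  ->  a_4 = 5/8
  x^3: 20 a_5 - 4 a_3 = 0  ->  20 a_5 = 4 a_3 = 8/3  ->  a_5 = 2/15
  x^4: 30 a_6 - 11 a_4 = 0  ->  30 a_6 = 11 a_4 = 55/8  ->  a_6 = 11/48
Truncated series: y(x) = 3 - x - (15/2) x^2 + (2/3) x^3 + (5/8) x^4 + (2/15) x^5 + (11/48) x^6 + O(x^7).

a_0 = 3; a_1 = -1; a_2 = -15/2; a_3 = 2/3; a_4 = 5/8; a_5 = 2/15; a_6 = 11/48


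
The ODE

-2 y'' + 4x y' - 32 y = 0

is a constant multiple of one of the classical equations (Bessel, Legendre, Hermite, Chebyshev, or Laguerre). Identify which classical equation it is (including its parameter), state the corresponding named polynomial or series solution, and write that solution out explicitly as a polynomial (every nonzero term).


All three coefficients share the factor -2; dividing through by -2 gives  y'' - 2x y' + 16 y = 0.
This matches the Hermite equation y'' - 2x y' + 2n y = 0 with 2n = 16, so n = 8; the polynomial solution is H_8(x).
With y = sum_k a_k x^k, matching x^k gives (k+2)(k+1) a_{k+2} = 2(k - n) a_k = 2(k - 8) a_k. The right side vanishes at k = 8, so the series with the parity of 8 terminates at degree 8.
Standard normalization: leading coefficient of H_n is 2^n, so a_8 = 2^8 = 256. Work downward with a_k = (k+1)(k+2) a_{k+2} / (2(k - n)):
  a_6 = (7)(8)(256) / (2(6 - 8)) = 14336/(-4) = -3584
  a_4 = (5)(6)(-3584) / (2(4 - 8)) = -107520/(-8) = 13440
  a_2 = (3)(4)(13440) / (2(2 - 8)) = 161280/(-12) = -13440
  a_0 = (1)(2)(-13440) / (2(0 - 8)) = -26880/(-16) = 1680
Hence H_8(x) = 256 x^8 - 3584 x^6 + 13440 x^4 - 13440 x^2 + 1680.

H_8(x); series = 256 x^8 - 3584 x^6 + 13440 x^4 - 13440 x^2 + 1680


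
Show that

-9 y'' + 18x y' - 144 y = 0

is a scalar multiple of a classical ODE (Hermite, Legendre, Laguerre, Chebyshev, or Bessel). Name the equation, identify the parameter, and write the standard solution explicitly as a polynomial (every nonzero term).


All three coefficients share the factor -9; dividing through by -9 gives  y'' - 2x y' + 16 y = 0.
This matches the Hermite equation y'' - 2x y' + 2n y = 0 with 2n = 16, so n = 8; the polynomial solution is H_8(x).
With y = sum_k a_k x^k, matching x^k gives (k+2)(k+1) a_{k+2} = 2(k - n) a_k = 2(k - 8) a_k. The right side vanishes at k = 8, so the series with the parity of 8 terminates at degree 8.
Standard normalization: leading coefficient of H_n is 2^n, so a_8 = 2^8 = 256. Work downward with a_k = (k+1)(k+2) a_{k+2} / (2(k - n)):
  a_6 = (7)(8)(256) / (2(6 - 8)) = 14336/(-4) = -3584
  a_4 = (5)(6)(-3584) / (2(4 - 8)) = -107520/(-8) = 13440
  a_2 = (3)(4)(13440) / (2(2 - 8)) = 161280/(-12) = -13440
  a_0 = (1)(2)(-13440) / (2(0 - 8)) = -26880/(-16) = 1680
Hence H_8(x) = 256 x^8 - 3584 x^6 + 13440 x^4 - 13440 x^2 + 1680.

H_8(x); series = 256 x^8 - 3584 x^6 + 13440 x^4 - 13440 x^2 + 1680


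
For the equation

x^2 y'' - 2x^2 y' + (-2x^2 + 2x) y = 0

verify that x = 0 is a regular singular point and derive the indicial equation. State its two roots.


Divide by x^2 to reach normal form y'' + P_1(x) y' + P_2(x) y = 0 with P_1(x) = -2 and P_2(x) = -2 + 2/x.
x = 0 is a singular point because the y-coefficient -2 + 2/x has a pole at x = 0.
It is a regular singular point because x P_1(x) = p(x) = -2x and x^2 P_2(x) = q(x) = -2x^2 + 2x are polynomials, hence analytic at x = 0.
p(0) = 0,  q(0) = 0.
Indicial equation: r(r-1) + p(0) r + q(0) = 0, i.e. r^2 + (p(0) - 1) r + q(0) = 0, i.e. r^2 - 1 r = 0.
Discriminant: (-1)^2 - 4(0) = 1, so r = (1 ± 1)/2.
Solving: r_1 = 1, r_2 = 0.

indicial: r^2 - 1 r = 0; roots r_1 = 1, r_2 = 0


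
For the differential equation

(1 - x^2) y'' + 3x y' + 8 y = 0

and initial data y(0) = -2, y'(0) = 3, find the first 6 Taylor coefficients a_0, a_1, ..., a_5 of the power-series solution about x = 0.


Ansatz: y(x) = sum_{n>=0} a_n x^n, so y'(x) = sum_{n>=1} n a_n x^(n-1) and y''(x) = sum_{n>=2} n(n-1) a_n x^(n-2).
Substitute into P(x) y'' + Q(x) y' + R(x) y = 0 with P(x) = 1 - x^2, Q(x) = 3x, R(x) = 8, and match powers of x.
Initial conditions: a_0 = -2, a_1 = 3.
Setting the coefficient of each power of x to zero and solving order by order (substituting the coefficients already found):
  x^0: 2 a_2 + 8 a_0 = 0  ->  2 a_2 = -8 a_0 = 16  ->  a_2 = 8
  x^1: 6 a_3 + 11 a_1 = 0  ->  6 a_3 = -11 a_1 = -33  ->  a_3 = -11/2
  x^2: 12 a_4 + 12 a_2 = 0  ->  12 a_4 = -12 a_2 = -96  ->  a_4 = -8
  x^3: 20 a_5 + 11 a_3 = 0  ->  20 a_5 = -11 a_3 = 121/2  ->  a_5 = 121/40
Truncated series: y(x) = -2 + 3 x + 8 x^2 - (11/2) x^3 - 8 x^4 + (121/40) x^5 + O(x^6).

a_0 = -2; a_1 = 3; a_2 = 8; a_3 = -11/2; a_4 = -8; a_5 = 121/40


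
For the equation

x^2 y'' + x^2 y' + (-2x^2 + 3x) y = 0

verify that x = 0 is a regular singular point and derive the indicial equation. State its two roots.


Divide by x^2 to reach normal form y'' + P_1(x) y' + P_2(x) y = 0 with P_1(x) = 1 and P_2(x) = -2 + 3/x.
x = 0 is a singular point because the y-coefficient -2 + 3/x has a pole at x = 0.
It is a regular singular point because x P_1(x) = p(x) = x and x^2 P_2(x) = q(x) = -2x^2 + 3x are polynomials, hence analytic at x = 0.
p(0) = 0,  q(0) = 0.
Indicial equation: r(r-1) + p(0) r + q(0) = 0, i.e. r^2 + (p(0) - 1) r + q(0) = 0, i.e. r^2 - 1 r = 0.
Discriminant: (-1)^2 - 4(0) = 1, so r = (1 ± 1)/2.
Solving: r_1 = 1, r_2 = 0.

indicial: r^2 - 1 r = 0; roots r_1 = 1, r_2 = 0


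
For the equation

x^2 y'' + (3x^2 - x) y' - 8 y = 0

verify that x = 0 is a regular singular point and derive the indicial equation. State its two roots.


Divide by x^2 to reach normal form y'' + P_1(x) y' + P_2(x) y = 0 with P_1(x) = 3 - 1/x and P_2(x) = -8/x^2.
x = 0 is a singular point because the y'-coefficient 3 - 1/x has a pole at x = 0 and the y-coefficient -8/x^2 has a pole at x = 0.
It is a regular singular point because x P_1(x) = p(x) = 3x - 1 and x^2 P_2(x) = q(x) = -8 are polynomials, hence analytic at x = 0.
p(0) = -1,  q(0) = -8.
Indicial equation: r(r-1) + p(0) r + q(0) = 0, i.e. r^2 + (p(0) - 1) r + q(0) = 0, i.e. r^2 - 2 r - 8 = 0.
Discriminant: (-2)^2 - 4(-8) = 36, so r = (2 ± 6)/2.
Solving: r_1 = 4, r_2 = -2.

indicial: r^2 - 2 r - 8 = 0; roots r_1 = 4, r_2 = -2


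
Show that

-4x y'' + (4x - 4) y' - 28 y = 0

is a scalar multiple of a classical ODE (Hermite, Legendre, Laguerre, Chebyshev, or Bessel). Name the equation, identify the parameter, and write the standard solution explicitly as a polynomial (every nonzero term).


All three coefficients share the factor -4; dividing through by -4 gives  x y'' + (1 - x) y' + 7 y = 0.
This matches the Laguerre equation x y'' + (1 - x) y' + n y = 0 with n = 7; the polynomial solution is L_7(x).
With y = sum_k a_k x^k, matching x^k gives (k+1)k a_{k+1} + (k+1) a_{k+1} - k a_k + n a_k = 0, i.e. (k+1)^2 a_{k+1} = (k - n) a_k = (k - 7) a_k. The right side vanishes at k = 7, so the series terminates at degree 7.
Standard normalization L_n(0) = 1 gives a_0 = 1. Work upward with a_{k+1} = (k - 7) a_k / (k+1)^2:
  a_1 = (0 - 7)(1) / 1^2 = -7/1 = -7
  a_2 = (1 - 7)(-7) / 2^2 = 42/4 = 21/2
  a_3 = (2 - 7)(21/2) / 3^2 = (-105/2)/9 = -35/6
  a_4 = (3 - 7)(-35/6) / 4^2 = (70/3)/16 = 35/24
  a_5 = (4 - 7)(35/24) / 5^2 = (-35/8)/25 = -7/40
  a_6 = (5 - 7)(-7/40) / 6^2 = (7/20)/36 = 7/720
  a_7 = (6 - 7)(7/720) / 7^2 = (-7/720)/49 = -1/5040
Hence L_7(x) = -x^7/5040 + 7 x^6/720 - 7 x^5/40 + 35 x^4/24 - 35 x^3/6 + 21 x^2/2 - 7 x + 1.

L_7(x); series = -x^7/5040 + 7 x^6/720 - 7 x^5/40 + 35 x^4/24 - 35 x^3/6 + 21 x^2/2 - 7 x + 1


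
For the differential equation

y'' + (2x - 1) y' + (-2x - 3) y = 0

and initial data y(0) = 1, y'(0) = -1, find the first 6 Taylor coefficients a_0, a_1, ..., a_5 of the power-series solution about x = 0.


Ansatz: y(x) = sum_{n>=0} a_n x^n, so y'(x) = sum_{n>=1} n a_n x^(n-1) and y''(x) = sum_{n>=2} n(n-1) a_n x^(n-2).
Substitute into P(x) y'' + Q(x) y' + R(x) y = 0 with P(x) = 1, Q(x) = 2x - 1, R(x) = -2x - 3, and match powers of x.
Initial conditions: a_0 = 1, a_1 = -1.
Setting the coefficient of each power of x to zero and solving order by order (substituting the coefficients already found):
  x^0: 2 a_2 - a_1 - 3 a_0 = 0  ->  2 a_2 = a_1 + 3 a_0 = 2  ->  a_2 = 1
  x^1: 6 a_3 - 2 a_2 - a_1 - 2 a_0 = 0  ->  6 a_3 = 2 a_2 + a_1 + 2 a_0 = 3  ->  a_3 = 1/2
  x^2: 12 a_4 - 3 a_3 + a_2 - 2 a_1 = 0  ->  12 a_4 = 3 a_3 - a_2 + 2 a_1 = -3/2  ->  a_4 = -1/8
  x^3: 20 a_5 - 4 a_4 + 3 a_3 - 2 a_2 = 0  ->  20 a_5 = 4 a_4 - 3 a_3 + 2 a_2 = 0  ->  a_5 = 0
Truncated series: y(x) = 1 - x + x^2 + (1/2) x^3 - (1/8) x^4 + O(x^6).

a_0 = 1; a_1 = -1; a_2 = 1; a_3 = 1/2; a_4 = -1/8; a_5 = 0


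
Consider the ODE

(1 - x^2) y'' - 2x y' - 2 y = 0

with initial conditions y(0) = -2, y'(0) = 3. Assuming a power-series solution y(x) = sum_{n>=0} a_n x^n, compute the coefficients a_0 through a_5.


Ansatz: y(x) = sum_{n>=0} a_n x^n, so y'(x) = sum_{n>=1} n a_n x^(n-1) and y''(x) = sum_{n>=2} n(n-1) a_n x^(n-2).
Substitute into P(x) y'' + Q(x) y' + R(x) y = 0 with P(x) = 1 - x^2, Q(x) = -2x, R(x) = -2, and match powers of x.
Initial conditions: a_0 = -2, a_1 = 3.
Setting the coefficient of each power of x to zero and solving order by order (substituting the coefficients already found):
  x^0: 2 a_2 - 2 a_0 = 0  ->  2 a_2 = 2 a_0 = -4  ->  a_2 = -2
  x^1: 6 a_3 - 4 a_1 = 0  ->  6 a_3 = 4 a_1 = 12  ->  a_3 = 2
  x^2: 12 a_4 - 8 a_2 = 0  ->  12 a_4 = 8 a_2 = -16  ->  a_4 = -4/3
  x^3: 20 a_5 - 14 a_3 = 0  ->  20 a_5 = 14 a_3 = 28  ->  a_5 = 7/5
Truncated series: y(x) = -2 + 3 x - 2 x^2 + 2 x^3 - (4/3) x^4 + (7/5) x^5 + O(x^6).

a_0 = -2; a_1 = 3; a_2 = -2; a_3 = 2; a_4 = -4/3; a_5 = 7/5


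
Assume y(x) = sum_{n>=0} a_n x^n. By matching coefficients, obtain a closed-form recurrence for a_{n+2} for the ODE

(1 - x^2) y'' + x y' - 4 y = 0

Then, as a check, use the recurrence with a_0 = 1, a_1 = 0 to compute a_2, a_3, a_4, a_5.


Substitute y = sum_n a_n x^n.
(1 - 1 x^2) y'' contributes (n+2)(n+1) a_{n+2} - n(n-1) a_n at x^n.
x y'(x) contributes n a_n at x^n.
-4 y(x) contributes -4 a_n at x^n.
Matching x^n: (n+2)(n+1) a_{n+2} + (-n(n-1) + n - 4) a_n = 0.
Thus a_{n+2} = (n(n-1) - n + 4) / ((n+1)(n+2)) * a_n.

Check with a_0 = 1, a_1 = 0 (apply the recurrence for n = 0, 1, 2, 3): a_0 = 1, a_1 = 0, a_2 = 2, a_3 = 0, a_4 = 2/3, a_5 = 0.

a_(n+2) = (n(n-1) - n + 4) / ((n+1)(n+2)) * a_n; check: a_0 = 1, a_1 = 0, a_2 = 2, a_3 = 0, a_4 = 2/3, a_5 = 0


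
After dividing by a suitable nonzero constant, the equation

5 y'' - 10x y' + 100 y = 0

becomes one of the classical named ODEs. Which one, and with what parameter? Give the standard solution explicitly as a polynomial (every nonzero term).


All three coefficients share the factor 5; dividing through by 5 gives  y'' - 2x y' + 20 y = 0.
This matches the Hermite equation y'' - 2x y' + 2n y = 0 with 2n = 20, so n = 10; the polynomial solution is H_10(x).
With y = sum_k a_k x^k, matching x^k gives (k+2)(k+1) a_{k+2} = 2(k - n) a_k = 2(k - 10) a_k. The right side vanishes at k = 10, so the series with the parity of 10 terminates at degree 10.
Standard normalization: leading coefficient of H_n is 2^n, so a_10 = 2^10 = 1024. Work downward with a_k = (k+1)(k+2) a_{k+2} / (2(k - n)):
  a_8 = (9)(10)(1024) / (2(8 - 10)) = 92160/(-4) = -23040
  a_6 = (7)(8)(-23040) / (2(6 - 10)) = -1290240/(-8) = 161280
  a_4 = (5)(6)(161280) / (2(4 - 10)) = 4838400/(-12) = -403200
  a_2 = (3)(4)(-403200) / (2(2 - 10)) = -4838400/(-16) = 302400
  a_0 = (1)(2)(302400) / (2(0 - 10)) = 604800/(-20) = -30240
Hence H_10(x) = 1024 x^10 - 23040 x^8 + 161280 x^6 - 403200 x^4 + 302400 x^2 - 30240.

H_10(x); series = 1024 x^10 - 23040 x^8 + 161280 x^6 - 403200 x^4 + 302400 x^2 - 30240


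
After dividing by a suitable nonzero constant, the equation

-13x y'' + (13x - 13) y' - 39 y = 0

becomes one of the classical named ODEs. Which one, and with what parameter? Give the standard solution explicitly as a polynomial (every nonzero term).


All three coefficients share the factor -13; dividing through by -13 gives  x y'' + (1 - x) y' + 3 y = 0.
This matches the Laguerre equation x y'' + (1 - x) y' + n y = 0 with n = 3; the polynomial solution is L_3(x).
With y = sum_k a_k x^k, matching x^k gives (k+1)k a_{k+1} + (k+1) a_{k+1} - k a_k + n a_k = 0, i.e. (k+1)^2 a_{k+1} = (k - n) a_k = (k - 3) a_k. The right side vanishes at k = 3, so the series terminates at degree 3.
Standard normalization L_n(0) = 1 gives a_0 = 1. Work upward with a_{k+1} = (k - 3) a_k / (k+1)^2:
  a_1 = (0 - 3)(1) / 1^2 = -3/1 = -3
  a_2 = (1 - 3)(-3) / 2^2 = 6/4 = 3/2
  a_3 = (2 - 3)(3/2) / 3^2 = (-3/2)/9 = -1/6
Hence L_3(x) = -x^3/6 + 3 x^2/2 - 3 x + 1.

L_3(x); series = -x^3/6 + 3 x^2/2 - 3 x + 1


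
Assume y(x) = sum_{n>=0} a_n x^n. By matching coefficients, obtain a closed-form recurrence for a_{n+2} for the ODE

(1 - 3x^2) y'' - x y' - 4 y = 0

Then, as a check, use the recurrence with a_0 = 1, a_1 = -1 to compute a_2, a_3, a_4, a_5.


Substitute y = sum_n a_n x^n.
(1 - 3 x^2) y'' contributes (n+2)(n+1) a_{n+2} - 3 n(n-1) a_n at x^n.
-x y'(x) contributes -n a_n at x^n.
-4 y(x) contributes -4 a_n at x^n.
Matching x^n: (n+2)(n+1) a_{n+2} + (-3 n(n-1) - n - 4) a_n = 0.
Thus a_{n+2} = (3 n(n-1) + n + 4) / ((n+1)(n+2)) * a_n.

Check with a_0 = 1, a_1 = -1 (apply the recurrence for n = 0, 1, 2, 3): a_0 = 1, a_1 = -1, a_2 = 2, a_3 = -5/6, a_4 = 2, a_5 = -25/24.

a_(n+2) = (3 n(n-1) + n + 4) / ((n+1)(n+2)) * a_n; check: a_0 = 1, a_1 = -1, a_2 = 2, a_3 = -5/6, a_4 = 2, a_5 = -25/24


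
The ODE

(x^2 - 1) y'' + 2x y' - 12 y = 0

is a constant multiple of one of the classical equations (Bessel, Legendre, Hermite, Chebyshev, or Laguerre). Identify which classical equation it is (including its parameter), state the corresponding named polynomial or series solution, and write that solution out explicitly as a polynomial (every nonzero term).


All three coefficients share the factor -1; dividing through by -1 gives  (1 - x^2) y'' - 2x y' + 12 y = 0.
This matches the Legendre equation (1 - x^2) y'' - 2x y' + n(n+1) y = 0 (note the -2x y' term) with n(n+1) = 12, so n = 3; the polynomial solution is P_3(x).
With y = sum_k a_k x^k, matching x^k gives (k+2)(k+1) a_{k+2} = [k(k+1) - n(n+1)] a_k = (k - 3)(k + 4) a_k. The right side vanishes at k = 3, so the series with the parity of 3 terminates at degree 3.
Standard normalization (P_n(1) = 1): leading coefficient (2n)!/(2^n (n!)^2) = 720/(8*36) = 5/2, so a_3 = 5/2. Work downward with a_k = (k+1)(k+2) a_{k+2} / ((k - 3)(k + 4)):
  a_1 = (2)(3)(5/2) / ((1 - 3)(1 + 4)) = 15/(-10) = -3/2
Hence P_3(x) = 5 x^3/2 - 3 x/2.

P_3(x); series = 5 x^3/2 - 3 x/2


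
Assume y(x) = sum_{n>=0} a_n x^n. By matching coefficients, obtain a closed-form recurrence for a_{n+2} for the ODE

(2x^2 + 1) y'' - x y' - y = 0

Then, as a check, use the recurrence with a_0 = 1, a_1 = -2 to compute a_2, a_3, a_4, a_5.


Substitute y = sum_n a_n x^n.
(1 + 2 x^2) y'' contributes (n+2)(n+1) a_{n+2} + 2 n(n-1) a_n at x^n.
-x y'(x) contributes -n a_n at x^n.
-y(x) contributes -1 a_n at x^n.
Matching x^n: (n+2)(n+1) a_{n+2} + (2 n(n-1) - n - 1) a_n = 0.
Thus a_{n+2} = (-2 n(n-1) + n + 1) / ((n+1)(n+2)) * a_n.

Check with a_0 = 1, a_1 = -2 (apply the recurrence for n = 0, 1, 2, 3): a_0 = 1, a_1 = -2, a_2 = 1/2, a_3 = -2/3, a_4 = -1/24, a_5 = 4/15.

a_(n+2) = (-2 n(n-1) + n + 1) / ((n+1)(n+2)) * a_n; check: a_0 = 1, a_1 = -2, a_2 = 1/2, a_3 = -2/3, a_4 = -1/24, a_5 = 4/15


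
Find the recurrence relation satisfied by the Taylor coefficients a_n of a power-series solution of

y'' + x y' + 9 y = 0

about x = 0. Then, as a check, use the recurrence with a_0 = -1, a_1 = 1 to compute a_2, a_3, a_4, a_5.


Substitute y = sum_n a_n x^n.
y''(x) has coefficient (n+2)(n+1) a_{n+2} at x^n;
x y'(x) has coefficient n a_n at x^n (shift);
9 y(x) has coefficient 9 a_n at x^n.
Matching x^n: (n+2)(n+1) a_{n+2} + (n + 9) a_n = 0.
Thus a_{n+2} = (-n - 9) / ((n+1)(n+2)) * a_n.

Check with a_0 = -1, a_1 = 1 (apply the recurrence for n = 0, 1, 2, 3): a_0 = -1, a_1 = 1, a_2 = 9/2, a_3 = -5/3, a_4 = -33/8, a_5 = 1.

a_(n+2) = (-n - 9) / ((n+1)(n+2)) * a_n; check: a_0 = -1, a_1 = 1, a_2 = 9/2, a_3 = -5/3, a_4 = -33/8, a_5 = 1


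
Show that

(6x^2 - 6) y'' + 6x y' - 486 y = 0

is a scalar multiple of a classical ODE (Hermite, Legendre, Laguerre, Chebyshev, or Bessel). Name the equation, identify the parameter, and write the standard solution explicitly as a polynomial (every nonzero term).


All three coefficients share the factor -6; dividing through by -6 gives  (1 - x^2) y'' - x y' + 81 y = 0.
This matches the Chebyshev equation (1 - x^2) y'' - x y' + n^2 y = 0 (note the -x y' term, not -2x y') with n^2 = 81, so n = 9; the polynomial solution is T_9(x).
With y = sum_k a_k x^k, matching x^k gives (k+2)(k+1) a_{k+2} = (k^2 - n^2) a_k = (k - 9)(k + 9) a_k. The right side vanishes at k = 9, so the series with the parity of 9 terminates at degree 9.
Standard normalization: leading coefficient of T_n is 2^(n-1), so a_9 = 2^8 = 256. Work downward with a_k = (k+1)(k+2) a_{k+2} / ((k - 9)(k + 9)):
  a_7 = (8)(9)(256) / ((7 - 9)(7 + 9)) = 18432/(-32) = -576
  a_5 = (6)(7)(-576) / ((5 - 9)(5 + 9)) = -24192/(-56) = 432
  a_3 = (4)(5)(432) / ((3 - 9)(3 + 9)) = 8640/(-72) = -120
  a_1 = (2)(3)(-120) / ((1 - 9)(1 + 9)) = -720/(-80) = 9
Hence T_9(x) = 256 x^9 - 576 x^7 + 432 x^5 - 120 x^3 + 9 x.

T_9(x); series = 256 x^9 - 576 x^7 + 432 x^5 - 120 x^3 + 9 x
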